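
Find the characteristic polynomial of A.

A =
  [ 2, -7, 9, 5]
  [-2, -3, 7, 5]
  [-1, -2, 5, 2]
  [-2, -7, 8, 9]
x^4 - 13*x^3 + 63*x^2 - 135*x + 108

Expanding det(x·I − A) (e.g. by cofactor expansion or by noting that A is similar to its Jordan form J, which has the same characteristic polynomial as A) gives
  χ_A(x) = x^4 - 13*x^3 + 63*x^2 - 135*x + 108
which factors as (x - 4)*(x - 3)^3. The eigenvalues (with algebraic multiplicities) are λ = 3 with multiplicity 3, λ = 4 with multiplicity 1.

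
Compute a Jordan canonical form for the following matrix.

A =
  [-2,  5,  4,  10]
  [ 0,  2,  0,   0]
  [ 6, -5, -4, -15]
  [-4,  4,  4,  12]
J_2(2) ⊕ J_2(2)

The characteristic polynomial is
  det(x·I − A) = x^4 - 8*x^3 + 24*x^2 - 32*x + 16 = (x - 2)^4

Eigenvalues and multiplicities (the geometric multiplicity of λ is n − rank(A − λI), which equals the number of Jordan blocks for λ):
  λ = 2: algebraic multiplicity = 4, geometric multiplicity = 2

Determining the block sizes for each eigenvalue:
  λ = 2: with am = 4 and gm = 2, the partition is not yet determined (e.g. several partitions of 4 into 2 parts exist). Let N = A − (2)·I. Computing rank(N^1) = 2, rank(N^2) = 0; the number of blocks of size ≥ j is rank(N^{j−1}) − rank(N^j), giving [2, 2]. So we have 2 block(s) of size 2 → block sizes [2, 2]

Assembling the blocks gives a Jordan form
J =
  [2, 1, 0, 0]
  [0, 2, 0, 0]
  [0, 0, 2, 1]
  [0, 0, 0, 2]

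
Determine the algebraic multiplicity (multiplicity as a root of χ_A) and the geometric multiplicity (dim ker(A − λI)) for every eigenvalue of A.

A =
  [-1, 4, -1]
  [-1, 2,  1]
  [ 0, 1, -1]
λ = 0: alg = 3, geom = 1

Step 1 — factor the characteristic polynomial to read off the algebraic multiplicities:
  χ_A(x) = x^3

Step 2 — compute geometric multiplicities via the rank-nullity identity g(λ) = n − rank(A − λI):
  rank(A − (0)·I) = 2, so dim ker(A − (0)·I) = n − 2 = 1

Summary:
  λ = 0: algebraic multiplicity = 3, geometric multiplicity = 1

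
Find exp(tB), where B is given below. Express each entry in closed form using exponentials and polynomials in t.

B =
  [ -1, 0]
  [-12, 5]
e^{tB} =
  [exp(-t), 0]
  [-2*exp(5*t) + 2*exp(-t), exp(5*t)]

Strategy: write B = P · J · P⁻¹ where J is a Jordan canonical form, so e^{tB} = P · e^{tJ} · P⁻¹, and e^{tJ} can be computed block-by-block.

B has Jordan form
J =
  [-1, 0]
  [ 0, 5]
(up to reordering of blocks).

Per-block formulas:
  For a 1×1 block at λ = -1: exp(t · [-1]) = [e^(-1t)].
  For a 1×1 block at λ = 5: exp(t · [5]) = [e^(5t)].

After assembling e^{tJ} and conjugating by P, we get:

e^{tB} =
  [exp(-t), 0]
  [-2*exp(5*t) + 2*exp(-t), exp(5*t)]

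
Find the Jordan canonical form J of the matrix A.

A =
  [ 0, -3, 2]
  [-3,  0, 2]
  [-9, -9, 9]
J_2(3) ⊕ J_1(3)

The characteristic polynomial is
  det(x·I − A) = x^3 - 9*x^2 + 27*x - 27 = (x - 3)^3

Eigenvalues and multiplicities (the geometric multiplicity of λ is n − rank(A − λI), which equals the number of Jordan blocks for λ):
  λ = 3: algebraic multiplicity = 3, geometric multiplicity = 2

Determining the block sizes for each eigenvalue:
  λ = 3: 2 blocks summing to 3 forces exactly one block of size 2 and the rest size 1 → block sizes [2, 1]

Assembling the blocks gives a Jordan form
J =
  [3, 1, 0]
  [0, 3, 0]
  [0, 0, 3]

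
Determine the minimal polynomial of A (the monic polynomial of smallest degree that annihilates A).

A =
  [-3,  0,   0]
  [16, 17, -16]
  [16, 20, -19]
x^2 + 2*x - 3

The characteristic polynomial is χ_A(x) = (x - 1)*(x + 3)^2, so the eigenvalues are known. The minimal polynomial is
  m_A(x) = Π_λ (x − λ)^{k_λ}
where k_λ is the size of the *largest* Jordan block for λ (equivalently, the smallest k with (A − λI)^k v = 0 for every generalised eigenvector v of λ).

  λ = -3: largest Jordan block has size 1, contributing (x + 3)
  λ = 1: largest Jordan block has size 1, contributing (x − 1)

So m_A(x) = (x - 1)*(x + 3) = x^2 + 2*x - 3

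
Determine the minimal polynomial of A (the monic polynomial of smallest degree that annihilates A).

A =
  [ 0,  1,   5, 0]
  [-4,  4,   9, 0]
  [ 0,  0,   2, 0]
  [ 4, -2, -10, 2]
x^3 - 6*x^2 + 12*x - 8

The characteristic polynomial is χ_A(x) = (x - 2)^4, so the eigenvalues are known. The minimal polynomial is
  m_A(x) = Π_λ (x − λ)^{k_λ}
where k_λ is the size of the *largest* Jordan block for λ (equivalently, the smallest k with (A − λI)^k v = 0 for every generalised eigenvector v of λ).

  λ = 2: largest Jordan block has size 3, contributing (x − 2)^3

So m_A(x) = (x - 2)^3 = x^3 - 6*x^2 + 12*x - 8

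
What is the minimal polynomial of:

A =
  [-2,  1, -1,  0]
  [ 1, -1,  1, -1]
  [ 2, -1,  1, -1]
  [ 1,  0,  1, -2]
x^2 + 2*x + 1

The characteristic polynomial is χ_A(x) = (x + 1)^4, so the eigenvalues are known. The minimal polynomial is
  m_A(x) = Π_λ (x − λ)^{k_λ}
where k_λ is the size of the *largest* Jordan block for λ (equivalently, the smallest k with (A − λI)^k v = 0 for every generalised eigenvector v of λ).

  λ = -1: largest Jordan block has size 2, contributing (x + 1)^2

So m_A(x) = (x + 1)^2 = x^2 + 2*x + 1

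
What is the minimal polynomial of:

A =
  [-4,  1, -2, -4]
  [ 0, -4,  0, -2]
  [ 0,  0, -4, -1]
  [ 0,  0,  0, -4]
x^2 + 8*x + 16

The characteristic polynomial is χ_A(x) = (x + 4)^4, so the eigenvalues are known. The minimal polynomial is
  m_A(x) = Π_λ (x − λ)^{k_λ}
where k_λ is the size of the *largest* Jordan block for λ (equivalently, the smallest k with (A − λI)^k v = 0 for every generalised eigenvector v of λ).

  λ = -4: largest Jordan block has size 2, contributing (x + 4)^2

So m_A(x) = (x + 4)^2 = x^2 + 8*x + 16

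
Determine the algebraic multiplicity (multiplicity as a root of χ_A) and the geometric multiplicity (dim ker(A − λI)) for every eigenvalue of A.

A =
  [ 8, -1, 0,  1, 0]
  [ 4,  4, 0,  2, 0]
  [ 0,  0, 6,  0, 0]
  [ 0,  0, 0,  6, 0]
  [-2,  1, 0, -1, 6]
λ = 6: alg = 5, geom = 4

Step 1 — factor the characteristic polynomial to read off the algebraic multiplicities:
  χ_A(x) = (x - 6)^5

Step 2 — compute geometric multiplicities via the rank-nullity identity g(λ) = n − rank(A − λI):
  rank(A − (6)·I) = 1, so dim ker(A − (6)·I) = n − 1 = 4

Summary:
  λ = 6: algebraic multiplicity = 5, geometric multiplicity = 4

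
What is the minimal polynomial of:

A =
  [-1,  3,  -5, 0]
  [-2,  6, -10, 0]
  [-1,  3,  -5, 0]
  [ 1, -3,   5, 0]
x^2

The characteristic polynomial is χ_A(x) = x^4, so the eigenvalues are known. The minimal polynomial is
  m_A(x) = Π_λ (x − λ)^{k_λ}
where k_λ is the size of the *largest* Jordan block for λ (equivalently, the smallest k with (A − λI)^k v = 0 for every generalised eigenvector v of λ).

  λ = 0: largest Jordan block has size 2, contributing (x − 0)^2

So m_A(x) = x^2 = x^2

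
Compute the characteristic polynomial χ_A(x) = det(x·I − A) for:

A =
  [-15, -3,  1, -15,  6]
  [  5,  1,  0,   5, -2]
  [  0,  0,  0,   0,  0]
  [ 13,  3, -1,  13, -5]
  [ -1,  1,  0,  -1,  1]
x^5

Expanding det(x·I − A) (e.g. by cofactor expansion or by noting that A is similar to its Jordan form J, which has the same characteristic polynomial as A) gives
  χ_A(x) = x^5
which factors as x^5. The eigenvalues (with algebraic multiplicities) are λ = 0 with multiplicity 5.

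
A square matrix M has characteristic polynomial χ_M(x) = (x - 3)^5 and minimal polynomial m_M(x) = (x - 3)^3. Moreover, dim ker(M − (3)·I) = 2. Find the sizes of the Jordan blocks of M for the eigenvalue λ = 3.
Block sizes for λ = 3: [3, 2]

Step 1 — from the characteristic polynomial, algebraic multiplicity of λ = 3 is 5. From dim ker(M − (3)·I) = 2, there are exactly 2 Jordan blocks for λ = 3.
Step 2 — from the minimal polynomial, the factor (x − 3)^3 tells us the largest block for λ = 3 has size 3.
Step 3 — with total size 5, 2 blocks, and largest block 3, the block sizes (in nonincreasing order) are [3, 2].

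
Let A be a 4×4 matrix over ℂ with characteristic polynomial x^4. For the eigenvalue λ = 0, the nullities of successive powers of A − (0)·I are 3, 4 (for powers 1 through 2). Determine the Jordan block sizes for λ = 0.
Block sizes for λ = 0: [2, 1, 1]

From the dimensions of kernels of powers, the number of Jordan blocks of size at least j is d_j − d_{j−1} where d_j = dim ker(N^j) (with d_0 = 0). Computing the differences gives [3, 1].
The number of blocks of size exactly k is (#blocks of size ≥ k) − (#blocks of size ≥ k + 1), so the partition is: 2 block(s) of size 1, 1 block(s) of size 2.
In nonincreasing order the block sizes are [2, 1, 1].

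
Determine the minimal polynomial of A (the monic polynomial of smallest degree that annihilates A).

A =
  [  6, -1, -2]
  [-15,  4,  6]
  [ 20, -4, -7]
x^2 - 2*x + 1

The characteristic polynomial is χ_A(x) = (x - 1)^3, so the eigenvalues are known. The minimal polynomial is
  m_A(x) = Π_λ (x − λ)^{k_λ}
where k_λ is the size of the *largest* Jordan block for λ (equivalently, the smallest k with (A − λI)^k v = 0 for every generalised eigenvector v of λ).

  λ = 1: largest Jordan block has size 2, contributing (x − 1)^2

So m_A(x) = (x - 1)^2 = x^2 - 2*x + 1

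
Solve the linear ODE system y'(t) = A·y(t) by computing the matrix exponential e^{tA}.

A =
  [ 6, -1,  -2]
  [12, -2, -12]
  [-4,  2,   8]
e^{tA} =
  [2*t*exp(4*t) + exp(4*t), -t*exp(4*t), -2*t*exp(4*t)]
  [12*t*exp(4*t), -6*t*exp(4*t) + exp(4*t), -12*t*exp(4*t)]
  [-4*t*exp(4*t), 2*t*exp(4*t), 4*t*exp(4*t) + exp(4*t)]

Strategy: write A = P · J · P⁻¹ where J is a Jordan canonical form, so e^{tA} = P · e^{tJ} · P⁻¹, and e^{tJ} can be computed block-by-block.

A has Jordan form
J =
  [4, 1, 0]
  [0, 4, 0]
  [0, 0, 4]
(up to reordering of blocks).

Per-block formulas:
  For a 1×1 block at λ = 4: exp(t · [4]) = [e^(4t)].
  For a 2×2 Jordan block J_2(4): exp(t · J_2(4)) = e^(4t)·(I + t·N), where N is the 2×2 nilpotent shift.

After assembling e^{tJ} and conjugating by P, we get:

e^{tA} =
  [2*t*exp(4*t) + exp(4*t), -t*exp(4*t), -2*t*exp(4*t)]
  [12*t*exp(4*t), -6*t*exp(4*t) + exp(4*t), -12*t*exp(4*t)]
  [-4*t*exp(4*t), 2*t*exp(4*t), 4*t*exp(4*t) + exp(4*t)]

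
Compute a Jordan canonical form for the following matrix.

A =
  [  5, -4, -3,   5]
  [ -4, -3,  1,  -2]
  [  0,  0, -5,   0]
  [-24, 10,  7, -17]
J_3(-5) ⊕ J_1(-5)

The characteristic polynomial is
  det(x·I − A) = x^4 + 20*x^3 + 150*x^2 + 500*x + 625 = (x + 5)^4

Eigenvalues and multiplicities (the geometric multiplicity of λ is n − rank(A − λI), which equals the number of Jordan blocks for λ):
  λ = -5: algebraic multiplicity = 4, geometric multiplicity = 2

Determining the block sizes for each eigenvalue:
  λ = -5: with am = 4 and gm = 2, the partition is not yet determined (e.g. several partitions of 4 into 2 parts exist). Let N = A − (-5)·I. Computing rank(N^1) = 2, rank(N^2) = 1, rank(N^3) = 0; the number of blocks of size ≥ j is rank(N^{j−1}) − rank(N^j), giving [2, 1, 1]. So we have 1 block(s) of size 3, 1 block(s) of size 1 → block sizes [3, 1]

Assembling the blocks gives a Jordan form
J =
  [-5,  1,  0,  0]
  [ 0, -5,  1,  0]
  [ 0,  0, -5,  0]
  [ 0,  0,  0, -5]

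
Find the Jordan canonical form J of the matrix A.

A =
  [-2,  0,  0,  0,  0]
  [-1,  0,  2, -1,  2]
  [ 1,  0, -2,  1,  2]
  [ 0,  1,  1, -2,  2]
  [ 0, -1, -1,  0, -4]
J_3(-2) ⊕ J_1(-2) ⊕ J_1(-2)

The characteristic polynomial is
  det(x·I − A) = x^5 + 10*x^4 + 40*x^3 + 80*x^2 + 80*x + 32 = (x + 2)^5

Eigenvalues and multiplicities (the geometric multiplicity of λ is n − rank(A − λI), which equals the number of Jordan blocks for λ):
  λ = -2: algebraic multiplicity = 5, geometric multiplicity = 3

Determining the block sizes for each eigenvalue:
  λ = -2: with am = 5 and gm = 3, the partition is not yet determined (e.g. several partitions of 5 into 3 parts exist). Let N = A − (-2)·I. Computing rank(N^1) = 2, rank(N^2) = 1, rank(N^3) = 0; the number of blocks of size ≥ j is rank(N^{j−1}) − rank(N^j), giving [3, 1, 1]. So we have 1 block(s) of size 3, 2 block(s) of size 1 → block sizes [3, 1, 1]

Assembling the blocks gives a Jordan form
J =
  [-2,  1,  0,  0,  0]
  [ 0, -2,  1,  0,  0]
  [ 0,  0, -2,  0,  0]
  [ 0,  0,  0, -2,  0]
  [ 0,  0,  0,  0, -2]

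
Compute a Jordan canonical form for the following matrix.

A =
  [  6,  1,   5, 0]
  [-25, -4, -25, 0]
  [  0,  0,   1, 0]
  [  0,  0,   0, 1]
J_2(1) ⊕ J_1(1) ⊕ J_1(1)

The characteristic polynomial is
  det(x·I − A) = x^4 - 4*x^3 + 6*x^2 - 4*x + 1 = (x - 1)^4

Eigenvalues and multiplicities (the geometric multiplicity of λ is n − rank(A − λI), which equals the number of Jordan blocks for λ):
  λ = 1: algebraic multiplicity = 4, geometric multiplicity = 3

Determining the block sizes for each eigenvalue:
  λ = 1: 3 blocks summing to 4 forces exactly one block of size 2 and the rest size 1 → block sizes [2, 1, 1]

Assembling the blocks gives a Jordan form
J =
  [1, 1, 0, 0]
  [0, 1, 0, 0]
  [0, 0, 1, 0]
  [0, 0, 0, 1]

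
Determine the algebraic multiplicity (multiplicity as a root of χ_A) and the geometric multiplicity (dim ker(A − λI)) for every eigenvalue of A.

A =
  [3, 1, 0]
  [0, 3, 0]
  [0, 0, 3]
λ = 3: alg = 3, geom = 2

Step 1 — factor the characteristic polynomial to read off the algebraic multiplicities:
  χ_A(x) = (x - 3)^3

Step 2 — compute geometric multiplicities via the rank-nullity identity g(λ) = n − rank(A − λI):
  rank(A − (3)·I) = 1, so dim ker(A − (3)·I) = n − 1 = 2

Summary:
  λ = 3: algebraic multiplicity = 3, geometric multiplicity = 2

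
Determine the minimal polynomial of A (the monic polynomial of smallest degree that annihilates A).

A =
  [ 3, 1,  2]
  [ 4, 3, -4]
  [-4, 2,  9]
x^2 - 10*x + 25

The characteristic polynomial is χ_A(x) = (x - 5)^3, so the eigenvalues are known. The minimal polynomial is
  m_A(x) = Π_λ (x − λ)^{k_λ}
where k_λ is the size of the *largest* Jordan block for λ (equivalently, the smallest k with (A − λI)^k v = 0 for every generalised eigenvector v of λ).

  λ = 5: largest Jordan block has size 2, contributing (x − 5)^2

So m_A(x) = (x - 5)^2 = x^2 - 10*x + 25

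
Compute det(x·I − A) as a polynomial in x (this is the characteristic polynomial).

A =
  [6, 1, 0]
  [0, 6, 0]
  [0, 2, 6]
x^3 - 18*x^2 + 108*x - 216

Expanding det(x·I − A) (e.g. by cofactor expansion or by noting that A is similar to its Jordan form J, which has the same characteristic polynomial as A) gives
  χ_A(x) = x^3 - 18*x^2 + 108*x - 216
which factors as (x - 6)^3. The eigenvalues (with algebraic multiplicities) are λ = 6 with multiplicity 3.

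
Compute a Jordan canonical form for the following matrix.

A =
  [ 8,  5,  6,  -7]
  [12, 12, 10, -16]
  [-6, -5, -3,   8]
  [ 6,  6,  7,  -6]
J_3(2) ⊕ J_1(5)

The characteristic polynomial is
  det(x·I − A) = x^4 - 11*x^3 + 42*x^2 - 68*x + 40 = (x - 5)*(x - 2)^3

Eigenvalues and multiplicities (the geometric multiplicity of λ is n − rank(A − λI), which equals the number of Jordan blocks for λ):
  λ = 2: algebraic multiplicity = 3, geometric multiplicity = 1
  λ = 5: algebraic multiplicity = 1, geometric multiplicity = 1

Determining the block sizes for each eigenvalue:
  λ = 2: one block (gm = 1), so the single block has size am = 3 → block sizes [3]
  λ = 5: one block (gm = 1), so the single block has size am = 1 → block sizes [1]

Assembling the blocks gives a Jordan form
J =
  [2, 1, 0, 0]
  [0, 2, 1, 0]
  [0, 0, 2, 0]
  [0, 0, 0, 5]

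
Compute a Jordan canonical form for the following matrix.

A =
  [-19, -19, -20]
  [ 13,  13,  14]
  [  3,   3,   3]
J_1(-3) ⊕ J_2(0)

The characteristic polynomial is
  det(x·I − A) = x^3 + 3*x^2 = x^2*(x + 3)

Eigenvalues and multiplicities (the geometric multiplicity of λ is n − rank(A − λI), which equals the number of Jordan blocks for λ):
  λ = -3: algebraic multiplicity = 1, geometric multiplicity = 1
  λ = 0: algebraic multiplicity = 2, geometric multiplicity = 1

Determining the block sizes for each eigenvalue:
  λ = -3: one block (gm = 1), so the single block has size am = 1 → block sizes [1]
  λ = 0: one block (gm = 1), so the single block has size am = 2 → block sizes [2]

Assembling the blocks gives a Jordan form
J =
  [-3, 0, 0]
  [ 0, 0, 1]
  [ 0, 0, 0]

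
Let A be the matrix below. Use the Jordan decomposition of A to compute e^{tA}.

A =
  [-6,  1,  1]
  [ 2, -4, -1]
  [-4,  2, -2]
e^{tA} =
  [t^2*exp(-4*t) - 2*t*exp(-4*t) + exp(-4*t), t*exp(-4*t), -t^2*exp(-4*t)/2 + t*exp(-4*t)]
  [2*t*exp(-4*t), exp(-4*t), -t*exp(-4*t)]
  [2*t^2*exp(-4*t) - 4*t*exp(-4*t), 2*t*exp(-4*t), -t^2*exp(-4*t) + 2*t*exp(-4*t) + exp(-4*t)]

Strategy: write A = P · J · P⁻¹ where J is a Jordan canonical form, so e^{tA} = P · e^{tJ} · P⁻¹, and e^{tJ} can be computed block-by-block.

A has Jordan form
J =
  [-4,  1,  0]
  [ 0, -4,  1]
  [ 0,  0, -4]
(up to reordering of blocks).

Per-block formulas:
  For a 3×3 Jordan block J_3(-4): exp(t · J_3(-4)) = e^(-4t)·(I + t·N + (t^2/2)·N^2), where N is the 3×3 nilpotent shift.

After assembling e^{tJ} and conjugating by P, we get:

e^{tA} =
  [t^2*exp(-4*t) - 2*t*exp(-4*t) + exp(-4*t), t*exp(-4*t), -t^2*exp(-4*t)/2 + t*exp(-4*t)]
  [2*t*exp(-4*t), exp(-4*t), -t*exp(-4*t)]
  [2*t^2*exp(-4*t) - 4*t*exp(-4*t), 2*t*exp(-4*t), -t^2*exp(-4*t) + 2*t*exp(-4*t) + exp(-4*t)]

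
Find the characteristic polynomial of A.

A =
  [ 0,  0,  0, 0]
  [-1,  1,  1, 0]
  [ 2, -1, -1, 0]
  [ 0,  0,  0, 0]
x^4

Expanding det(x·I − A) (e.g. by cofactor expansion or by noting that A is similar to its Jordan form J, which has the same characteristic polynomial as A) gives
  χ_A(x) = x^4
which factors as x^4. The eigenvalues (with algebraic multiplicities) are λ = 0 with multiplicity 4.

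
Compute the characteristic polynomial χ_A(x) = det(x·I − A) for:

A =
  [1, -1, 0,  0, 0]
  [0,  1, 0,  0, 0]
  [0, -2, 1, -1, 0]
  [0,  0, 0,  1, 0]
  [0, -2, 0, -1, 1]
x^5 - 5*x^4 + 10*x^3 - 10*x^2 + 5*x - 1

Expanding det(x·I − A) (e.g. by cofactor expansion or by noting that A is similar to its Jordan form J, which has the same characteristic polynomial as A) gives
  χ_A(x) = x^5 - 5*x^4 + 10*x^3 - 10*x^2 + 5*x - 1
which factors as (x - 1)^5. The eigenvalues (with algebraic multiplicities) are λ = 1 with multiplicity 5.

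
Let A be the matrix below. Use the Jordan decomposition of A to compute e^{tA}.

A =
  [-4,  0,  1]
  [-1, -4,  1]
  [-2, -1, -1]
e^{tA} =
  [-t^2*exp(-3*t)/2 - t*exp(-3*t) + exp(-3*t), -t^2*exp(-3*t)/2, t^2*exp(-3*t)/2 + t*exp(-3*t)]
  [-t*exp(-3*t), -t*exp(-3*t) + exp(-3*t), t*exp(-3*t)]
  [-t^2*exp(-3*t)/2 - 2*t*exp(-3*t), -t^2*exp(-3*t)/2 - t*exp(-3*t), t^2*exp(-3*t)/2 + 2*t*exp(-3*t) + exp(-3*t)]

Strategy: write A = P · J · P⁻¹ where J is a Jordan canonical form, so e^{tA} = P · e^{tJ} · P⁻¹, and e^{tJ} can be computed block-by-block.

A has Jordan form
J =
  [-3,  1,  0]
  [ 0, -3,  1]
  [ 0,  0, -3]
(up to reordering of blocks).

Per-block formulas:
  For a 3×3 Jordan block J_3(-3): exp(t · J_3(-3)) = e^(-3t)·(I + t·N + (t^2/2)·N^2), where N is the 3×3 nilpotent shift.

After assembling e^{tJ} and conjugating by P, we get:

e^{tA} =
  [-t^2*exp(-3*t)/2 - t*exp(-3*t) + exp(-3*t), -t^2*exp(-3*t)/2, t^2*exp(-3*t)/2 + t*exp(-3*t)]
  [-t*exp(-3*t), -t*exp(-3*t) + exp(-3*t), t*exp(-3*t)]
  [-t^2*exp(-3*t)/2 - 2*t*exp(-3*t), -t^2*exp(-3*t)/2 - t*exp(-3*t), t^2*exp(-3*t)/2 + 2*t*exp(-3*t) + exp(-3*t)]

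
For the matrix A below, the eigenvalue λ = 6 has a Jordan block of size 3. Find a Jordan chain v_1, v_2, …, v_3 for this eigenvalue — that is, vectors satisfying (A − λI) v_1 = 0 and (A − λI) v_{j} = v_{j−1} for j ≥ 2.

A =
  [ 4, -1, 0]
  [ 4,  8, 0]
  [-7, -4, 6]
A Jordan chain for λ = 6 of length 3:
v_1 = (0, 0, -2)ᵀ
v_2 = (-2, 4, -7)ᵀ
v_3 = (1, 0, 0)ᵀ

Let N = A − (6)·I. We want v_3 with N^3 v_3 = 0 but N^2 v_3 ≠ 0; then v_{j-1} := N · v_j for j = 3, …, 2.

Pick v_3 = (1, 0, 0)ᵀ.
Then v_2 = N · v_3 = (-2, 4, -7)ᵀ.
Then v_1 = N · v_2 = (0, 0, -2)ᵀ.

Sanity check: (A − (6)·I) v_1 = (0, 0, 0)ᵀ = 0. ✓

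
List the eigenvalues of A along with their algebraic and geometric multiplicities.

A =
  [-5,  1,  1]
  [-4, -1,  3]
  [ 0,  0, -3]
λ = -3: alg = 3, geom = 1

Step 1 — factor the characteristic polynomial to read off the algebraic multiplicities:
  χ_A(x) = (x + 3)^3

Step 2 — compute geometric multiplicities via the rank-nullity identity g(λ) = n − rank(A − λI):
  rank(A − (-3)·I) = 2, so dim ker(A − (-3)·I) = n − 2 = 1

Summary:
  λ = -3: algebraic multiplicity = 3, geometric multiplicity = 1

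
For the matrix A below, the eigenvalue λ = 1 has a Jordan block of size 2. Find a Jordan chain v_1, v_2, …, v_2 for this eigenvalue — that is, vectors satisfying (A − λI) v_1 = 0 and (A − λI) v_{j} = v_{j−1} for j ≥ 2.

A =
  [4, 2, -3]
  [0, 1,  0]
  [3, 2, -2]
A Jordan chain for λ = 1 of length 2:
v_1 = (3, 0, 3)ᵀ
v_2 = (1, 0, 0)ᵀ

Let N = A − (1)·I. We want v_2 with N^2 v_2 = 0 but N^1 v_2 ≠ 0; then v_{j-1} := N · v_j for j = 2, …, 2.

Pick v_2 = (1, 0, 0)ᵀ.
Then v_1 = N · v_2 = (3, 0, 3)ᵀ.

Sanity check: (A − (1)·I) v_1 = (0, 0, 0)ᵀ = 0. ✓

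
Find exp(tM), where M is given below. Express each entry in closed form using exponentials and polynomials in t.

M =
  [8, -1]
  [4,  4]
e^{tM} =
  [2*t*exp(6*t) + exp(6*t), -t*exp(6*t)]
  [4*t*exp(6*t), -2*t*exp(6*t) + exp(6*t)]

Strategy: write M = P · J · P⁻¹ where J is a Jordan canonical form, so e^{tM} = P · e^{tJ} · P⁻¹, and e^{tJ} can be computed block-by-block.

M has Jordan form
J =
  [6, 1]
  [0, 6]
(up to reordering of blocks).

Per-block formulas:
  For a 2×2 Jordan block J_2(6): exp(t · J_2(6)) = e^(6t)·(I + t·N), where N is the 2×2 nilpotent shift.

After assembling e^{tJ} and conjugating by P, we get:

e^{tM} =
  [2*t*exp(6*t) + exp(6*t), -t*exp(6*t)]
  [4*t*exp(6*t), -2*t*exp(6*t) + exp(6*t)]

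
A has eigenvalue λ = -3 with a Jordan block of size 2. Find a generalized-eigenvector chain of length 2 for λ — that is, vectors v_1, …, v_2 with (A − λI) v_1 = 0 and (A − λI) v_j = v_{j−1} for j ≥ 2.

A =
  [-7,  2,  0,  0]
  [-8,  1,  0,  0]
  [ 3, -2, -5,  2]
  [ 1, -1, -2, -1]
A Jordan chain for λ = -3 of length 2:
v_1 = (-4, -8, 3, 1)ᵀ
v_2 = (1, 0, 0, 0)ᵀ

Let N = A − (-3)·I. We want v_2 with N^2 v_2 = 0 but N^1 v_2 ≠ 0; then v_{j-1} := N · v_j for j = 2, …, 2.

Pick v_2 = (1, 0, 0, 0)ᵀ.
Then v_1 = N · v_2 = (-4, -8, 3, 1)ᵀ.

Sanity check: (A − (-3)·I) v_1 = (0, 0, 0, 0)ᵀ = 0. ✓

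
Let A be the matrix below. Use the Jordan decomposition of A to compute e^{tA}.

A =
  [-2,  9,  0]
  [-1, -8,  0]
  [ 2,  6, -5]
e^{tA} =
  [3*t*exp(-5*t) + exp(-5*t), 9*t*exp(-5*t), 0]
  [-t*exp(-5*t), -3*t*exp(-5*t) + exp(-5*t), 0]
  [2*t*exp(-5*t), 6*t*exp(-5*t), exp(-5*t)]

Strategy: write A = P · J · P⁻¹ where J is a Jordan canonical form, so e^{tA} = P · e^{tJ} · P⁻¹, and e^{tJ} can be computed block-by-block.

A has Jordan form
J =
  [-5,  1,  0]
  [ 0, -5,  0]
  [ 0,  0, -5]
(up to reordering of blocks).

Per-block formulas:
  For a 1×1 block at λ = -5: exp(t · [-5]) = [e^(-5t)].
  For a 2×2 Jordan block J_2(-5): exp(t · J_2(-5)) = e^(-5t)·(I + t·N), where N is the 2×2 nilpotent shift.

After assembling e^{tJ} and conjugating by P, we get:

e^{tA} =
  [3*t*exp(-5*t) + exp(-5*t), 9*t*exp(-5*t), 0]
  [-t*exp(-5*t), -3*t*exp(-5*t) + exp(-5*t), 0]
  [2*t*exp(-5*t), 6*t*exp(-5*t), exp(-5*t)]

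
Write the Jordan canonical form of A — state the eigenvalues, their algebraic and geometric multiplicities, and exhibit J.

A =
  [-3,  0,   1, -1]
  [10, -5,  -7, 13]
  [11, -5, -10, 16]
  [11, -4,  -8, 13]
J_3(-2) ⊕ J_1(1)

The characteristic polynomial is
  det(x·I − A) = x^4 + 5*x^3 + 6*x^2 - 4*x - 8 = (x - 1)*(x + 2)^3

Eigenvalues and multiplicities (the geometric multiplicity of λ is n − rank(A − λI), which equals the number of Jordan blocks for λ):
  λ = -2: algebraic multiplicity = 3, geometric multiplicity = 1
  λ = 1: algebraic multiplicity = 1, geometric multiplicity = 1

Determining the block sizes for each eigenvalue:
  λ = -2: one block (gm = 1), so the single block has size am = 3 → block sizes [3]
  λ = 1: one block (gm = 1), so the single block has size am = 1 → block sizes [1]

Assembling the blocks gives a Jordan form
J =
  [-2,  1,  0, 0]
  [ 0, -2,  1, 0]
  [ 0,  0, -2, 0]
  [ 0,  0,  0, 1]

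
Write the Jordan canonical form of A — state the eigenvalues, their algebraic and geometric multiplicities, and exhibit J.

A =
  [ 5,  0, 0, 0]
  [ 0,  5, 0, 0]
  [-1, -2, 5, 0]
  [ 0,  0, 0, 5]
J_2(5) ⊕ J_1(5) ⊕ J_1(5)

The characteristic polynomial is
  det(x·I − A) = x^4 - 20*x^3 + 150*x^2 - 500*x + 625 = (x - 5)^4

Eigenvalues and multiplicities (the geometric multiplicity of λ is n − rank(A − λI), which equals the number of Jordan blocks for λ):
  λ = 5: algebraic multiplicity = 4, geometric multiplicity = 3

Determining the block sizes for each eigenvalue:
  λ = 5: 3 blocks summing to 4 forces exactly one block of size 2 and the rest size 1 → block sizes [2, 1, 1]

Assembling the blocks gives a Jordan form
J =
  [5, 1, 0, 0]
  [0, 5, 0, 0]
  [0, 0, 5, 0]
  [0, 0, 0, 5]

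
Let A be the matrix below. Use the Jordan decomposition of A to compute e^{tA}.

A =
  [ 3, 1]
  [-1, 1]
e^{tA} =
  [t*exp(2*t) + exp(2*t), t*exp(2*t)]
  [-t*exp(2*t), -t*exp(2*t) + exp(2*t)]

Strategy: write A = P · J · P⁻¹ where J is a Jordan canonical form, so e^{tA} = P · e^{tJ} · P⁻¹, and e^{tJ} can be computed block-by-block.

A has Jordan form
J =
  [2, 1]
  [0, 2]
(up to reordering of blocks).

Per-block formulas:
  For a 2×2 Jordan block J_2(2): exp(t · J_2(2)) = e^(2t)·(I + t·N), where N is the 2×2 nilpotent shift.

After assembling e^{tJ} and conjugating by P, we get:

e^{tA} =
  [t*exp(2*t) + exp(2*t), t*exp(2*t)]
  [-t*exp(2*t), -t*exp(2*t) + exp(2*t)]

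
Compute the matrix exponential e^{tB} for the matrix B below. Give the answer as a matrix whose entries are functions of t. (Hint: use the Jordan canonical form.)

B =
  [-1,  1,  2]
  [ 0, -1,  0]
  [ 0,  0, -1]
e^{tB} =
  [exp(-t), t*exp(-t), 2*t*exp(-t)]
  [0, exp(-t), 0]
  [0, 0, exp(-t)]

Strategy: write B = P · J · P⁻¹ where J is a Jordan canonical form, so e^{tB} = P · e^{tJ} · P⁻¹, and e^{tJ} can be computed block-by-block.

B has Jordan form
J =
  [-1,  1,  0]
  [ 0, -1,  0]
  [ 0,  0, -1]
(up to reordering of blocks).

Per-block formulas:
  For a 1×1 block at λ = -1: exp(t · [-1]) = [e^(-1t)].
  For a 2×2 Jordan block J_2(-1): exp(t · J_2(-1)) = e^(-1t)·(I + t·N), where N is the 2×2 nilpotent shift.

After assembling e^{tJ} and conjugating by P, we get:

e^{tB} =
  [exp(-t), t*exp(-t), 2*t*exp(-t)]
  [0, exp(-t), 0]
  [0, 0, exp(-t)]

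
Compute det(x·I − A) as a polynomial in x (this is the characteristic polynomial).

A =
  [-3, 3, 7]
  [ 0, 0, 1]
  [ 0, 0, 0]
x^3 + 3*x^2

Expanding det(x·I − A) (e.g. by cofactor expansion or by noting that A is similar to its Jordan form J, which has the same characteristic polynomial as A) gives
  χ_A(x) = x^3 + 3*x^2
which factors as x^2*(x + 3). The eigenvalues (with algebraic multiplicities) are λ = -3 with multiplicity 1, λ = 0 with multiplicity 2.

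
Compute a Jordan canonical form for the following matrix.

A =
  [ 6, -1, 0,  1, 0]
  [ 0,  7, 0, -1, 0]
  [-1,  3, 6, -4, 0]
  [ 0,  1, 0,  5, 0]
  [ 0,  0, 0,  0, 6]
J_2(6) ⊕ J_2(6) ⊕ J_1(6)

The characteristic polynomial is
  det(x·I − A) = x^5 - 30*x^4 + 360*x^3 - 2160*x^2 + 6480*x - 7776 = (x - 6)^5

Eigenvalues and multiplicities (the geometric multiplicity of λ is n − rank(A − λI), which equals the number of Jordan blocks for λ):
  λ = 6: algebraic multiplicity = 5, geometric multiplicity = 3

Determining the block sizes for each eigenvalue:
  λ = 6: with am = 5 and gm = 3, the partition is not yet determined (e.g. several partitions of 5 into 3 parts exist). Let N = A − (6)·I. Computing rank(N^1) = 2, rank(N^2) = 0; the number of blocks of size ≥ j is rank(N^{j−1}) − rank(N^j), giving [3, 2]. So we have 2 block(s) of size 2, 1 block(s) of size 1 → block sizes [2, 2, 1]

Assembling the blocks gives a Jordan form
J =
  [6, 1, 0, 0, 0]
  [0, 6, 0, 0, 0]
  [0, 0, 6, 1, 0]
  [0, 0, 0, 6, 0]
  [0, 0, 0, 0, 6]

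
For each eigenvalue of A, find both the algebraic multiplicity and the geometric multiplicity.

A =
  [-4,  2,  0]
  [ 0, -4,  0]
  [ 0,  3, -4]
λ = -4: alg = 3, geom = 2

Step 1 — factor the characteristic polynomial to read off the algebraic multiplicities:
  χ_A(x) = (x + 4)^3

Step 2 — compute geometric multiplicities via the rank-nullity identity g(λ) = n − rank(A − λI):
  rank(A − (-4)·I) = 1, so dim ker(A − (-4)·I) = n − 1 = 2

Summary:
  λ = -4: algebraic multiplicity = 3, geometric multiplicity = 2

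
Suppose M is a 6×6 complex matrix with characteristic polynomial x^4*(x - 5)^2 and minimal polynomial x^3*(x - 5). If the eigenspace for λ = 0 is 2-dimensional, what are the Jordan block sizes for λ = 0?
Block sizes for λ = 0: [3, 1]

Step 1 — from the characteristic polynomial, algebraic multiplicity of λ = 0 is 4. From dim ker(M − (0)·I) = 2, there are exactly 2 Jordan blocks for λ = 0.
Step 2 — from the minimal polynomial, the factor (x − 0)^3 tells us the largest block for λ = 0 has size 3.
Step 3 — with total size 4, 2 blocks, and largest block 3, the block sizes (in nonincreasing order) are [3, 1].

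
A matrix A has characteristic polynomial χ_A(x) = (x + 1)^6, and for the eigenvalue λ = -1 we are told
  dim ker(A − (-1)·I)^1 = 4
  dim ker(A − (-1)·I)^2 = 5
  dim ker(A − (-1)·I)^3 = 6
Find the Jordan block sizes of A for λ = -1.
Block sizes for λ = -1: [3, 1, 1, 1]

From the dimensions of kernels of powers, the number of Jordan blocks of size at least j is d_j − d_{j−1} where d_j = dim ker(N^j) (with d_0 = 0). Computing the differences gives [4, 1, 1].
The number of blocks of size exactly k is (#blocks of size ≥ k) − (#blocks of size ≥ k + 1), so the partition is: 3 block(s) of size 1, 1 block(s) of size 3.
In nonincreasing order the block sizes are [3, 1, 1, 1].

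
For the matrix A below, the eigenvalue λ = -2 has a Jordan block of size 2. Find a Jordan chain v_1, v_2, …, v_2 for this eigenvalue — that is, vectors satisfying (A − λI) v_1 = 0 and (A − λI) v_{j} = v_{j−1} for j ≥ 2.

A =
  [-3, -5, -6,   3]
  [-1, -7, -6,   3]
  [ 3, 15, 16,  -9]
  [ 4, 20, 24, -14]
A Jordan chain for λ = -2 of length 2:
v_1 = (-1, -1, 3, 4)ᵀ
v_2 = (1, 0, 0, 0)ᵀ

Let N = A − (-2)·I. We want v_2 with N^2 v_2 = 0 but N^1 v_2 ≠ 0; then v_{j-1} := N · v_j for j = 2, …, 2.

Pick v_2 = (1, 0, 0, 0)ᵀ.
Then v_1 = N · v_2 = (-1, -1, 3, 4)ᵀ.

Sanity check: (A − (-2)·I) v_1 = (0, 0, 0, 0)ᵀ = 0. ✓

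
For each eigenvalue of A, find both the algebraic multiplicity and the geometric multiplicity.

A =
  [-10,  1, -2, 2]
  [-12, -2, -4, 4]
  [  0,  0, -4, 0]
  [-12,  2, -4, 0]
λ = -4: alg = 4, geom = 3

Step 1 — factor the characteristic polynomial to read off the algebraic multiplicities:
  χ_A(x) = (x + 4)^4

Step 2 — compute geometric multiplicities via the rank-nullity identity g(λ) = n − rank(A − λI):
  rank(A − (-4)·I) = 1, so dim ker(A − (-4)·I) = n − 1 = 3

Summary:
  λ = -4: algebraic multiplicity = 4, geometric multiplicity = 3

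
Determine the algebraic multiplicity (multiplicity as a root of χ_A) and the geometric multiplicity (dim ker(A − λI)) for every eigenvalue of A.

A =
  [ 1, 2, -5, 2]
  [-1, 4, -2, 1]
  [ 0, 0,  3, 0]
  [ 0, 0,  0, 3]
λ = 2: alg = 1, geom = 1; λ = 3: alg = 3, geom = 2

Step 1 — factor the characteristic polynomial to read off the algebraic multiplicities:
  χ_A(x) = (x - 3)^3*(x - 2)

Step 2 — compute geometric multiplicities via the rank-nullity identity g(λ) = n − rank(A − λI):
  rank(A − (2)·I) = 3, so dim ker(A − (2)·I) = n − 3 = 1
  rank(A − (3)·I) = 2, so dim ker(A − (3)·I) = n − 2 = 2

Summary:
  λ = 2: algebraic multiplicity = 1, geometric multiplicity = 1
  λ = 3: algebraic multiplicity = 3, geometric multiplicity = 2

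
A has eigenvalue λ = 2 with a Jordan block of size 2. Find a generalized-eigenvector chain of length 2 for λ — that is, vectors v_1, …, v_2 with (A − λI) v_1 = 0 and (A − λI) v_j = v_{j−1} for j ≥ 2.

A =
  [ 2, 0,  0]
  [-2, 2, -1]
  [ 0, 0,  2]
A Jordan chain for λ = 2 of length 2:
v_1 = (0, -2, 0)ᵀ
v_2 = (1, 0, 0)ᵀ

Let N = A − (2)·I. We want v_2 with N^2 v_2 = 0 but N^1 v_2 ≠ 0; then v_{j-1} := N · v_j for j = 2, …, 2.

Pick v_2 = (1, 0, 0)ᵀ.
Then v_1 = N · v_2 = (0, -2, 0)ᵀ.

Sanity check: (A − (2)·I) v_1 = (0, 0, 0)ᵀ = 0. ✓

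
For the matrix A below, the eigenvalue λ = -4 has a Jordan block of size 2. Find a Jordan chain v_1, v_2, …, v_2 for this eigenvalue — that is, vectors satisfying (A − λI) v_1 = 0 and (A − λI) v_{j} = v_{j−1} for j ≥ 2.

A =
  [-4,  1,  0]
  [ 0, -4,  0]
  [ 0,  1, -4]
A Jordan chain for λ = -4 of length 2:
v_1 = (1, 0, 1)ᵀ
v_2 = (0, 1, 0)ᵀ

Let N = A − (-4)·I. We want v_2 with N^2 v_2 = 0 but N^1 v_2 ≠ 0; then v_{j-1} := N · v_j for j = 2, …, 2.

Pick v_2 = (0, 1, 0)ᵀ.
Then v_1 = N · v_2 = (1, 0, 1)ᵀ.

Sanity check: (A − (-4)·I) v_1 = (0, 0, 0)ᵀ = 0. ✓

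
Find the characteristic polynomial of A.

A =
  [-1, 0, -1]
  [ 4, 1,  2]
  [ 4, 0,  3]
x^3 - 3*x^2 + 3*x - 1

Expanding det(x·I − A) (e.g. by cofactor expansion or by noting that A is similar to its Jordan form J, which has the same characteristic polynomial as A) gives
  χ_A(x) = x^3 - 3*x^2 + 3*x - 1
which factors as (x - 1)^3. The eigenvalues (with algebraic multiplicities) are λ = 1 with multiplicity 3.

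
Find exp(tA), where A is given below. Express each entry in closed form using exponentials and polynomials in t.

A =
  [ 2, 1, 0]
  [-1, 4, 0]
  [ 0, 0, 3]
e^{tA} =
  [-t*exp(3*t) + exp(3*t), t*exp(3*t), 0]
  [-t*exp(3*t), t*exp(3*t) + exp(3*t), 0]
  [0, 0, exp(3*t)]

Strategy: write A = P · J · P⁻¹ where J is a Jordan canonical form, so e^{tA} = P · e^{tJ} · P⁻¹, and e^{tJ} can be computed block-by-block.

A has Jordan form
J =
  [3, 1, 0]
  [0, 3, 0]
  [0, 0, 3]
(up to reordering of blocks).

Per-block formulas:
  For a 2×2 Jordan block J_2(3): exp(t · J_2(3)) = e^(3t)·(I + t·N), where N is the 2×2 nilpotent shift.
  For a 1×1 block at λ = 3: exp(t · [3]) = [e^(3t)].

After assembling e^{tJ} and conjugating by P, we get:

e^{tA} =
  [-t*exp(3*t) + exp(3*t), t*exp(3*t), 0]
  [-t*exp(3*t), t*exp(3*t) + exp(3*t), 0]
  [0, 0, exp(3*t)]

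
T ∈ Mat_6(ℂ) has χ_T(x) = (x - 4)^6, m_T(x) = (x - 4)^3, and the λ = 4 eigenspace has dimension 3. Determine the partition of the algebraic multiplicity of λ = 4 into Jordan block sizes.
Block sizes for λ = 4: [3, 2, 1]

Step 1 — from the characteristic polynomial, algebraic multiplicity of λ = 4 is 6. From dim ker(T − (4)·I) = 3, there are exactly 3 Jordan blocks for λ = 4.
Step 2 — from the minimal polynomial, the factor (x − 4)^3 tells us the largest block for λ = 4 has size 3.
Step 3 — with total size 6, 3 blocks, and largest block 3, the block sizes (in nonincreasing order) are [3, 2, 1].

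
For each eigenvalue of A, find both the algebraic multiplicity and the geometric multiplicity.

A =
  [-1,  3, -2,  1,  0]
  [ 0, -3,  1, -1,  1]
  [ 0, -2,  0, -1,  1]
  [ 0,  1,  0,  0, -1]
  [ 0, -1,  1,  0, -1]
λ = -1: alg = 5, geom = 2

Step 1 — factor the characteristic polynomial to read off the algebraic multiplicities:
  χ_A(x) = (x + 1)^5

Step 2 — compute geometric multiplicities via the rank-nullity identity g(λ) = n − rank(A − λI):
  rank(A − (-1)·I) = 3, so dim ker(A − (-1)·I) = n − 3 = 2

Summary:
  λ = -1: algebraic multiplicity = 5, geometric multiplicity = 2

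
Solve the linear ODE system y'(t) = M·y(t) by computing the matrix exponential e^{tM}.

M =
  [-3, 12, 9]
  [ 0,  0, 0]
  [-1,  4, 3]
e^{tM} =
  [1 - 3*t, 12*t, 9*t]
  [0, 1, 0]
  [-t, 4*t, 3*t + 1]

Strategy: write M = P · J · P⁻¹ where J is a Jordan canonical form, so e^{tM} = P · e^{tJ} · P⁻¹, and e^{tJ} can be computed block-by-block.

M has Jordan form
J =
  [0, 1, 0]
  [0, 0, 0]
  [0, 0, 0]
(up to reordering of blocks).

Per-block formulas:
  For a 2×2 Jordan block J_2(0): exp(t · J_2(0)) = e^(0t)·(I + t·N), where N is the 2×2 nilpotent shift.
  For a 1×1 block at λ = 0: exp(t · [0]) = [e^(0t)].

After assembling e^{tJ} and conjugating by P, we get:

e^{tM} =
  [1 - 3*t, 12*t, 9*t]
  [0, 1, 0]
  [-t, 4*t, 3*t + 1]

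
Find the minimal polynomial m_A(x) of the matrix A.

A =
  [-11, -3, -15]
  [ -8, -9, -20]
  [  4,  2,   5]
x^2 + 10*x + 25

The characteristic polynomial is χ_A(x) = (x + 5)^3, so the eigenvalues are known. The minimal polynomial is
  m_A(x) = Π_λ (x − λ)^{k_λ}
where k_λ is the size of the *largest* Jordan block for λ (equivalently, the smallest k with (A − λI)^k v = 0 for every generalised eigenvector v of λ).

  λ = -5: largest Jordan block has size 2, contributing (x + 5)^2

So m_A(x) = (x + 5)^2 = x^2 + 10*x + 25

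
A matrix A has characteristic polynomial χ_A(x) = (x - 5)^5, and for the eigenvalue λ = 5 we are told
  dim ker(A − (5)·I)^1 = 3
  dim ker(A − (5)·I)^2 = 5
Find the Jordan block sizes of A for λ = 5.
Block sizes for λ = 5: [2, 2, 1]

From the dimensions of kernels of powers, the number of Jordan blocks of size at least j is d_j − d_{j−1} where d_j = dim ker(N^j) (with d_0 = 0). Computing the differences gives [3, 2].
The number of blocks of size exactly k is (#blocks of size ≥ k) − (#blocks of size ≥ k + 1), so the partition is: 1 block(s) of size 1, 2 block(s) of size 2.
In nonincreasing order the block sizes are [2, 2, 1].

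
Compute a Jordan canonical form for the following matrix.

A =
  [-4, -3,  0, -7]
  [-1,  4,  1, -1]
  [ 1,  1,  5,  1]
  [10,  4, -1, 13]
J_1(3) ⊕ J_3(5)

The characteristic polynomial is
  det(x·I − A) = x^4 - 18*x^3 + 120*x^2 - 350*x + 375 = (x - 5)^3*(x - 3)

Eigenvalues and multiplicities (the geometric multiplicity of λ is n − rank(A − λI), which equals the number of Jordan blocks for λ):
  λ = 3: algebraic multiplicity = 1, geometric multiplicity = 1
  λ = 5: algebraic multiplicity = 3, geometric multiplicity = 1

Determining the block sizes for each eigenvalue:
  λ = 3: one block (gm = 1), so the single block has size am = 1 → block sizes [1]
  λ = 5: one block (gm = 1), so the single block has size am = 3 → block sizes [3]

Assembling the blocks gives a Jordan form
J =
  [3, 0, 0, 0]
  [0, 5, 1, 0]
  [0, 0, 5, 1]
  [0, 0, 0, 5]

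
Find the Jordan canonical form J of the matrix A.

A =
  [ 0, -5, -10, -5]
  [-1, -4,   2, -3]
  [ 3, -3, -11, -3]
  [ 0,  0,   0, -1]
J_2(-5) ⊕ J_1(-5) ⊕ J_1(-1)

The characteristic polynomial is
  det(x·I − A) = x^4 + 16*x^3 + 90*x^2 + 200*x + 125 = (x + 1)*(x + 5)^3

Eigenvalues and multiplicities (the geometric multiplicity of λ is n − rank(A − λI), which equals the number of Jordan blocks for λ):
  λ = -5: algebraic multiplicity = 3, geometric multiplicity = 2
  λ = -1: algebraic multiplicity = 1, geometric multiplicity = 1

Determining the block sizes for each eigenvalue:
  λ = -5: 2 blocks summing to 3 forces exactly one block of size 2 and the rest size 1 → block sizes [2, 1]
  λ = -1: one block (gm = 1), so the single block has size am = 1 → block sizes [1]

Assembling the blocks gives a Jordan form
J =
  [-5,  1,  0,  0]
  [ 0, -5,  0,  0]
  [ 0,  0, -5,  0]
  [ 0,  0,  0, -1]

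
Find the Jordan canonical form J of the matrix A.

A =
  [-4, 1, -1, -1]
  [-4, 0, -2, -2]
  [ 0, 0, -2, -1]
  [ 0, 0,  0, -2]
J_3(-2) ⊕ J_1(-2)

The characteristic polynomial is
  det(x·I − A) = x^4 + 8*x^3 + 24*x^2 + 32*x + 16 = (x + 2)^4

Eigenvalues and multiplicities (the geometric multiplicity of λ is n − rank(A − λI), which equals the number of Jordan blocks for λ):
  λ = -2: algebraic multiplicity = 4, geometric multiplicity = 2

Determining the block sizes for each eigenvalue:
  λ = -2: with am = 4 and gm = 2, the partition is not yet determined (e.g. several partitions of 4 into 2 parts exist). Let N = A − (-2)·I. Computing rank(N^1) = 2, rank(N^2) = 1, rank(N^3) = 0; the number of blocks of size ≥ j is rank(N^{j−1}) − rank(N^j), giving [2, 1, 1]. So we have 1 block(s) of size 3, 1 block(s) of size 1 → block sizes [3, 1]

Assembling the blocks gives a Jordan form
J =
  [-2,  1,  0,  0]
  [ 0, -2,  1,  0]
  [ 0,  0, -2,  0]
  [ 0,  0,  0, -2]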